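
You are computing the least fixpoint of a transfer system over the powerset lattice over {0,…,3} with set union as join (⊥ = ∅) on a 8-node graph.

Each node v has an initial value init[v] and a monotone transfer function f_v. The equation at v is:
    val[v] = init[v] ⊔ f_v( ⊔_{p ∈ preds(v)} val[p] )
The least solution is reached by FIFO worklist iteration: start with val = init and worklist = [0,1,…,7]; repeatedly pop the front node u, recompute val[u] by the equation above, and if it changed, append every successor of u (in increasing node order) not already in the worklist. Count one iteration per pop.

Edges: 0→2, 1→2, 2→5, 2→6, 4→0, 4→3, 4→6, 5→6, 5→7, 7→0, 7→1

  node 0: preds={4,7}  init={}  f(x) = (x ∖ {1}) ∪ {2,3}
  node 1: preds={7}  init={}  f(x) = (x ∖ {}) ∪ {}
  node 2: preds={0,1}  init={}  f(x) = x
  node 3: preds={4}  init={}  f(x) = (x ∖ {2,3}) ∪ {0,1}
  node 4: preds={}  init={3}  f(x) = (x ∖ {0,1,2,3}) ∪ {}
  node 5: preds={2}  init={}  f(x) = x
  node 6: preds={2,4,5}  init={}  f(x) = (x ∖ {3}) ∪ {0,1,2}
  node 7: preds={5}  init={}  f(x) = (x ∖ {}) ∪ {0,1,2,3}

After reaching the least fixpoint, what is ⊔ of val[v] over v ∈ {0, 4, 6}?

{0,1,2,3}

Trace (14 dequeues):
  [1] u=0 | in {3} | out {2,3} | prev {} | push {}
  [2] u=1 | in {} | out {} | ==
  [3] u=2 | in {2,3} | out {2,3} | prev {} | push {}
  [4] u=3 | in {3} | out {0,1} | prev {} | push {}
  [5] u=4 | in {} | out {3} | ==
  [6] u=5 | in {2,3} | out {2,3} | prev {} | push {}
  [7] u=6 | in {2,3} | out {0,1,2} | prev {} | push {}
  [8] u=7 | in {2,3} | out {0,1,2,3} | prev {} | push {0,1}
  [9] u=0 | in {0,1,2,3} | out {0,2,3} | prev {2,3} | push {2}
  [10] u=1 | in {0,1,2,3} | out {0,1,2,3} | prev {} | push {}
  [11] u=2 | in {0,1,2,3} | out {0,1,2,3} | prev {2,3} | push {5,6}
  [12] u=5 | in {0,1,2,3} | out {0,1,2,3} | prev {2,3} | push {7}
  [13] u=6 | in {0,1,2,3} | out {0,1,2} | ==
  [14] u=7 | in {0,1,2,3} | out {0,1,2,3} | ==

Converged values:
  [0] {0,2,3}
  [1] {0,1,2,3}
  [2] {0,1,2,3}
  [3] {0,1}
  [4] {3}
  [5] {0,1,2,3}
  [6] {0,1,2}
  [7] {0,1,2,3}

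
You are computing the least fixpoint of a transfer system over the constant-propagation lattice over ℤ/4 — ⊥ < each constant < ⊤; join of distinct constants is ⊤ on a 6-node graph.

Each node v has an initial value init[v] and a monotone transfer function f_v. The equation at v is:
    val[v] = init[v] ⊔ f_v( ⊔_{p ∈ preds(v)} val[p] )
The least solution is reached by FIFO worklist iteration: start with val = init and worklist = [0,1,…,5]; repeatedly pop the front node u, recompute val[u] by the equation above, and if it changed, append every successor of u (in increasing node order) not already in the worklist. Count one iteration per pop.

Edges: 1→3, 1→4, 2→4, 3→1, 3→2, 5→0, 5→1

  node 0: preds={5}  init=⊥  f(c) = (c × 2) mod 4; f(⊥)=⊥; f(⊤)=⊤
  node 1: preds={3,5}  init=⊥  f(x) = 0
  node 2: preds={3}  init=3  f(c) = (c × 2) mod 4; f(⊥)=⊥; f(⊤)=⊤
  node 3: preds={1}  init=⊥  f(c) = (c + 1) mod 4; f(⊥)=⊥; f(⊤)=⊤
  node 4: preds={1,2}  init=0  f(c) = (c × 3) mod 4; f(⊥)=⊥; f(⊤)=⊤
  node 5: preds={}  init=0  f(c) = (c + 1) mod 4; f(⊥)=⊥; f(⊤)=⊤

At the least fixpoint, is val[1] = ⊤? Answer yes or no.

no

Worklist (9 pops):
  #1 pop 0: in=0 → 0 (was ⊥); enqueue []
  #2 pop 1: in=0 → 0 (was ⊥); enqueue []
  #3 pop 2: in=⊥ → 3 (no change)
  #4 pop 3: in=0 → 1 (was ⊥); enqueue [1,2]
  #5 pop 4: in=⊤ → ⊤ (was 0); enqueue []
  #6 pop 5: in=⊥ → 0 (no change)
  #7 pop 1: in=⊤ → 0 (no change)
  #8 pop 2: in=1 → ⊤ (was 3); enqueue [4]
  #9 pop 4: in=⊤ → ⊤ (no change)

Fixpoint:
  val[0] = 0
  val[1] = 0
  val[2] = ⊤
  val[3] = 1
  val[4] = ⊤
  val[5] = 0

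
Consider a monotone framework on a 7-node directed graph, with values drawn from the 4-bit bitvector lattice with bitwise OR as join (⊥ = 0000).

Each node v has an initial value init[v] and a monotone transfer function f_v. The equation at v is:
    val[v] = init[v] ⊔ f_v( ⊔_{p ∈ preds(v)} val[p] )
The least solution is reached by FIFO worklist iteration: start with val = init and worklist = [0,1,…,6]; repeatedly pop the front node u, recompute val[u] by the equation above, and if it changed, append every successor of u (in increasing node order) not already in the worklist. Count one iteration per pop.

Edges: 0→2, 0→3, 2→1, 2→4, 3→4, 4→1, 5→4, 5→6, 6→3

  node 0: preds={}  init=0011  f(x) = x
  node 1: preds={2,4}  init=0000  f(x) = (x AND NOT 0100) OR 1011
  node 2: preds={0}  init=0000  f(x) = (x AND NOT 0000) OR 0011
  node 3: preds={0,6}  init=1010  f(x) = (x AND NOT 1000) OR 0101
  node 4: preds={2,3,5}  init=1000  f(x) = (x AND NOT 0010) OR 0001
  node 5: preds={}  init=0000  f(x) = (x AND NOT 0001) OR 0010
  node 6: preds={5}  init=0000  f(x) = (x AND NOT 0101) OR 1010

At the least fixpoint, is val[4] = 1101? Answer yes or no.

yes

Worklist (10 pops):
  #1 pop 0: in=0000 → 0011 (no change)
  #2 pop 1: in=1000 → 1011 (was 0000); enqueue []
  #3 pop 2: in=0011 → 0011 (was 0000); enqueue [1]
  #4 pop 3: in=0011 → 1111 (was 1010); enqueue []
  #5 pop 4: in=1111 → 1101 (was 1000); enqueue []
  #6 pop 5: in=0000 → 0010 (was 0000); enqueue [4]
  #7 pop 6: in=0010 → 1010 (was 0000); enqueue [3]
  #8 pop 1: in=1111 → 1011 (no change)
  #9 pop 4: in=1111 → 1101 (no change)
  #10 pop 3: in=1011 → 1111 (no change)

Fixpoint:
  val[0] = 0011
  val[1] = 1011
  val[2] = 0011
  val[3] = 1111
  val[4] = 1101
  val[5] = 0010
  val[6] = 1010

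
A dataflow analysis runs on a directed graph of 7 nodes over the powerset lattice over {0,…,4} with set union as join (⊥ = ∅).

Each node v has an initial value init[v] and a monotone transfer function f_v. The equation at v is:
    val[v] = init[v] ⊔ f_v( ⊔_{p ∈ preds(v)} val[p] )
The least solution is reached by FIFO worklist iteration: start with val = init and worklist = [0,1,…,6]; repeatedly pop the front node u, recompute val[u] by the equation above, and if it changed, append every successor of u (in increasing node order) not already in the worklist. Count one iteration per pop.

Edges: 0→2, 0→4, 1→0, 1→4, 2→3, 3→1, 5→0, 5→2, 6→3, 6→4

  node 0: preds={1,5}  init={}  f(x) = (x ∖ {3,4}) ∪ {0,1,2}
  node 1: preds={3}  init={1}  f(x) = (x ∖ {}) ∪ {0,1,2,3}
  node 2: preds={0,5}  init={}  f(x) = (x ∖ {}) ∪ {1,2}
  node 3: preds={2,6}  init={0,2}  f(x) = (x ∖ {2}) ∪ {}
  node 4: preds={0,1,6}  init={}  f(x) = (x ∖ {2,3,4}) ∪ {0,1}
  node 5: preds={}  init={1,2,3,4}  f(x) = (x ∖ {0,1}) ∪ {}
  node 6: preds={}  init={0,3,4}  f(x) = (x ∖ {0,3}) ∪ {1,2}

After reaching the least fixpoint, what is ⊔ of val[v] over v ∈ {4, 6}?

{0,1,2,3,4}

Worklist (12 pops):
  #1 pop 0: in={1,2,3,4} → {0,1,2} (was {}); enqueue []
  #2 pop 1: in={0,2} → {0,1,2,3} (was {1}); enqueue [0]
  #3 pop 2: in={0,1,2,3,4} → {0,1,2,3,4} (was {}); enqueue []
  #4 pop 3: in={0,1,2,3,4} → {0,1,2,3,4} (was {0,2}); enqueue [1]
  #5 pop 4: in={0,1,2,3,4} → {0,1} (was {}); enqueue []
  #6 pop 5: in={} → {1,2,3,4} (no change)
  #7 pop 6: in={} → {0,1,2,3,4} (was {0,3,4}); enqueue [3,4]
  #8 pop 0: in={0,1,2,3,4} → {0,1,2} (no change)
  #9 pop 1: in={0,1,2,3,4} → {0,1,2,3,4} (was {0,1,2,3}); enqueue [0]
  #10 pop 3: in={0,1,2,3,4} → {0,1,2,3,4} (no change)
  #11 pop 4: in={0,1,2,3,4} → {0,1} (no change)
  #12 pop 0: in={0,1,2,3,4} → {0,1,2} (no change)

Fixpoint:
  val[0] = {0,1,2}
  val[1] = {0,1,2,3,4}
  val[2] = {0,1,2,3,4}
  val[3] = {0,1,2,3,4}
  val[4] = {0,1}
  val[5] = {1,2,3,4}
  val[6] = {0,1,2,3,4}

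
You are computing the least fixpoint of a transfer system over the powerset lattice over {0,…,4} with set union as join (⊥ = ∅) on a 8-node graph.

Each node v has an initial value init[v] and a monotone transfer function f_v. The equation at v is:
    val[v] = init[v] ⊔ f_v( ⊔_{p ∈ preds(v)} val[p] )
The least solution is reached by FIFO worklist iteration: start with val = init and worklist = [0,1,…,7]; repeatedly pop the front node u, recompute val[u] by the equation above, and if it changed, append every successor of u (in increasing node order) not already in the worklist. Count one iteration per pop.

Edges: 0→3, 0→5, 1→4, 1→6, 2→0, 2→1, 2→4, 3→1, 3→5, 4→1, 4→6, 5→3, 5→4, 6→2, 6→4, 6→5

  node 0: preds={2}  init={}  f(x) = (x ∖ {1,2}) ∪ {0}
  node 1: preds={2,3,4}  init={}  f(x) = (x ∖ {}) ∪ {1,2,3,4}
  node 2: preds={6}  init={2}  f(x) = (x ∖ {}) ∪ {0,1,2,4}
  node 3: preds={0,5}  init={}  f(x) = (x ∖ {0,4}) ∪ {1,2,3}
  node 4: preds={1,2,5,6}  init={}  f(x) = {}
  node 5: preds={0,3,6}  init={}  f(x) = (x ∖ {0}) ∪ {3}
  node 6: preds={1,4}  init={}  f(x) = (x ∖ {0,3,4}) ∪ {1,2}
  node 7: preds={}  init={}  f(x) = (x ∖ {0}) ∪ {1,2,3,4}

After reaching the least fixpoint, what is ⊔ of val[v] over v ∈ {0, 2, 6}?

Worklist (17 pops):
  #1 pop 0: in={2} → {0} (was {}); enqueue []
  #2 pop 1: in={2} → {1,2,3,4} (was {}); enqueue []
  #3 pop 2: in={} → {0,1,2,4} (was {2}); enqueue [0,1]
  #4 pop 3: in={0} → {1,2,3} (was {}); enqueue []
  #5 pop 4: in={0,1,2,3,4} → {} (no change)
  #6 pop 5: in={0,1,2,3} → {1,2,3} (was {}); enqueue [3,4]
  #7 pop 6: in={1,2,3,4} → {1,2} (was {}); enqueue [2,5]
  #8 pop 7: in={} → {1,2,3,4} (was {}); enqueue []
  #9 pop 0: in={0,1,2,4} → {0,4} (was {0}); enqueue []
  #10 pop 1: in={0,1,2,3,4} → {0,1,2,3,4} (was {1,2,3,4}); enqueue [6]
  #11 pop 3: in={0,1,2,3,4} → {1,2,3} (no change)
  #12 pop 4: in={0,1,2,3,4} → {} (no change)
  #13 pop 2: in={1,2} → {0,1,2,4} (no change)
  #14 pop 5: in={0,1,2,3,4} → {1,2,3,4} (was {1,2,3}); enqueue [3,4]
  #15 pop 6: in={0,1,2,3,4} → {1,2} (no change)
  #16 pop 3: in={0,1,2,3,4} → {1,2,3} (no change)
  #17 pop 4: in={0,1,2,3,4} → {} (no change)

Fixpoint:
  val[0] = {0,4}
  val[1] = {0,1,2,3,4}
  val[2] = {0,1,2,4}
  val[3] = {1,2,3}
  val[4] = {}
  val[5] = {1,2,3,4}
  val[6] = {1,2}
  val[7] = {1,2,3,4}

{0,1,2,4}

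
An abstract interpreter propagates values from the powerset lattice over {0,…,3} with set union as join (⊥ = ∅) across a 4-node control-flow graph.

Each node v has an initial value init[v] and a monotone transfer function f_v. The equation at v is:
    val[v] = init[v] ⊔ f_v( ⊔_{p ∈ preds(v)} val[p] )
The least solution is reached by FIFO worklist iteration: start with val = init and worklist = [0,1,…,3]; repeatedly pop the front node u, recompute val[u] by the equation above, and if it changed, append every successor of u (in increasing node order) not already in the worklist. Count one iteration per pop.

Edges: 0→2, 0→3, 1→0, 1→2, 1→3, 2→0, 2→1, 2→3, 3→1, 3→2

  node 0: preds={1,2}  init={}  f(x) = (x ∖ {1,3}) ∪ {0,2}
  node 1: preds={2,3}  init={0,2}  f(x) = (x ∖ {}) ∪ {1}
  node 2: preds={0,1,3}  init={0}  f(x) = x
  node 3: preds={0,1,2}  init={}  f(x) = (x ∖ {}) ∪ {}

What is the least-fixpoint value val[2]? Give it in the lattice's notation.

Trace (7 dequeues):
  [1] u=0 | in {0,2} | out {0,2} | prev {} | push {}
  [2] u=1 | in {0} | out {0,1,2} | prev {0,2} | push {0}
  [3] u=2 | in {0,1,2} | out {0,1,2} | prev {0} | push {1}
  [4] u=3 | in {0,1,2} | out {0,1,2} | prev {} | push {2}
  [5] u=0 | in {0,1,2} | out {0,2} | ==
  [6] u=1 | in {0,1,2} | out {0,1,2} | ==
  [7] u=2 | in {0,1,2} | out {0,1,2} | ==

Converged values:
  [0] {0,2}
  [1] {0,1,2}
  [2] {0,1,2}
  [3] {0,1,2}

{0,1,2}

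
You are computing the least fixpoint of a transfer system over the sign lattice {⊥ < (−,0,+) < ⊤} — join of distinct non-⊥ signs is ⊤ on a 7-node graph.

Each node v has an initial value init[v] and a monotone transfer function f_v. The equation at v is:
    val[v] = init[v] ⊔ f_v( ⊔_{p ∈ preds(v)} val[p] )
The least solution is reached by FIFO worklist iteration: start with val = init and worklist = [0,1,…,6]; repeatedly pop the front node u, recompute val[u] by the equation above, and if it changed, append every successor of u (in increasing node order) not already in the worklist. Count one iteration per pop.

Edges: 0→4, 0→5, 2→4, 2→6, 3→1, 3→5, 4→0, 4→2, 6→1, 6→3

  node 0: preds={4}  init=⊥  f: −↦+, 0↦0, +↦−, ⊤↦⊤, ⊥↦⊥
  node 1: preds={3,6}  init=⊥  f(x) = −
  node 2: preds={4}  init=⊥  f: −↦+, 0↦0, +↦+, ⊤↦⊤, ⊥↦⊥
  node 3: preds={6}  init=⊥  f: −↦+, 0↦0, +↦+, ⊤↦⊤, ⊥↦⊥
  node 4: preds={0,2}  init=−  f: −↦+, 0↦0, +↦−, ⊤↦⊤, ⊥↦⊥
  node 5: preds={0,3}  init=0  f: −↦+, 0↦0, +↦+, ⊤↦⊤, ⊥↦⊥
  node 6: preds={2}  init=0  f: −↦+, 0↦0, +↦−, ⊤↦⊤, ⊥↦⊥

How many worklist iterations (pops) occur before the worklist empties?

Iteration log — 11 steps:
  step 1. node 0  ⊔preds=−  new=+  old=⊥  +wl: 
  step 2. node 1  ⊔preds=0  new=−  old=⊥  +wl: 
  step 3. node 2  ⊔preds=−  new=+  old=⊥  +wl: 
  step 4. node 3  ⊔preds=0  new=0  old=⊥  +wl: 1
  step 5. node 4  ⊔preds=+  new=−  stable
  step 6. node 5  ⊔preds=⊤  new=⊤  old=0  +wl: 
  step 7. node 6  ⊔preds=+  new=⊤  old=0  +wl: 3
  step 8. node 1  ⊔preds=⊤  new=−  stable
  step 9. node 3  ⊔preds=⊤  new=⊤  old=0  +wl: 1,5
  step 10. node 1  ⊔preds=⊤  new=−  stable
  step 11. node 5  ⊔preds=⊤  new=⊤  stable

Least fixpoint reached:
  node 0: +
  node 1: −
  node 2: +
  node 3: ⊤
  node 4: −
  node 5: ⊤
  node 6: ⊤

11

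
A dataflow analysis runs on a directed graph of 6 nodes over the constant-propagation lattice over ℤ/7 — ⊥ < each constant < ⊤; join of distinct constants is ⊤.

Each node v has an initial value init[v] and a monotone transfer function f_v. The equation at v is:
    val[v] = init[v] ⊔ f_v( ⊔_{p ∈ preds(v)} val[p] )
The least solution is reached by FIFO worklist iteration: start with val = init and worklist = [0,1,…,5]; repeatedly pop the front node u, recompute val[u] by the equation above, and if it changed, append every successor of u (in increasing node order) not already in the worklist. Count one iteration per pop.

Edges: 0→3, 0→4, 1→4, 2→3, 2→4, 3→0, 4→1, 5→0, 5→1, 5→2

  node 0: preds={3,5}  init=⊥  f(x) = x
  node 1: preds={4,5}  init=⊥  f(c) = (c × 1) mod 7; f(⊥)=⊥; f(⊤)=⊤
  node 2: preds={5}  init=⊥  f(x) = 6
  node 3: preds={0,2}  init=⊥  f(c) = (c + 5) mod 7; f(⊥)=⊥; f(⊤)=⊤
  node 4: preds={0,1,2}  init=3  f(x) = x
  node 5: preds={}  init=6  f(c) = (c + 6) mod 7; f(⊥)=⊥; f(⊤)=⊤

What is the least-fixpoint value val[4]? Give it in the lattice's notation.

Worklist (11 pops):
  #1 pop 0: in=6 → 6 (was ⊥); enqueue []
  #2 pop 1: in=⊤ → ⊤ (was ⊥); enqueue []
  #3 pop 2: in=6 → 6 (was ⊥); enqueue []
  #4 pop 3: in=6 → 4 (was ⊥); enqueue [0]
  #5 pop 4: in=⊤ → ⊤ (was 3); enqueue [1]
  #6 pop 5: in=⊥ → 6 (no change)
  #7 pop 0: in=⊤ → ⊤ (was 6); enqueue [3,4]
  #8 pop 1: in=⊤ → ⊤ (no change)
  #9 pop 3: in=⊤ → ⊤ (was 4); enqueue [0]
  #10 pop 4: in=⊤ → ⊤ (no change)
  #11 pop 0: in=⊤ → ⊤ (no change)

Fixpoint:
  val[0] = ⊤
  val[1] = ⊤
  val[2] = 6
  val[3] = ⊤
  val[4] = ⊤
  val[5] = 6

⊤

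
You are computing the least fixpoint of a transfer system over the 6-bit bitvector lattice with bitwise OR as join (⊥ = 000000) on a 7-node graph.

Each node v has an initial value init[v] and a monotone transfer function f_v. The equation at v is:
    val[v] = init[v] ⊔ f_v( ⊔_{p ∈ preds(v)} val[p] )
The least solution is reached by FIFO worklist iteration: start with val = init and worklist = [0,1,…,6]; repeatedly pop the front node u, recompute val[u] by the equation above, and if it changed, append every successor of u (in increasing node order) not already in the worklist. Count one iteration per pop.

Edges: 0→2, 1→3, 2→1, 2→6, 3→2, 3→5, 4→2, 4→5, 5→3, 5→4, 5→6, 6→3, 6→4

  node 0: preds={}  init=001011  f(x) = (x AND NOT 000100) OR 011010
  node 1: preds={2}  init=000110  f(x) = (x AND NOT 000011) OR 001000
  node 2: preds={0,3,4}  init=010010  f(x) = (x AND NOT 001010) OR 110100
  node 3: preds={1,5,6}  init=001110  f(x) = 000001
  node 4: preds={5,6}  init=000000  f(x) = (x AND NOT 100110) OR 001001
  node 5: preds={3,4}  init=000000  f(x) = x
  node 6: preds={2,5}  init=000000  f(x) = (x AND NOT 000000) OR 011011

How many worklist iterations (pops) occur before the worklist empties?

16

Worklist (16 pops):
  #1 pop 0: in=000000 → 011011 (was 001011); enqueue []
  #2 pop 1: in=010010 → 011110 (was 000110); enqueue []
  #3 pop 2: in=011111 → 110111 (was 010010); enqueue [1]
  #4 pop 3: in=011110 → 001111 (was 001110); enqueue [2]
  #5 pop 4: in=000000 → 001001 (was 000000); enqueue []
  #6 pop 5: in=001111 → 001111 (was 000000); enqueue [3,4]
  #7 pop 6: in=111111 → 111111 (was 000000); enqueue []
  #8 pop 1: in=110111 → 111110 (was 011110); enqueue []
  #9 pop 2: in=011111 → 110111 (no change)
  #10 pop 3: in=111111 → 001111 (no change)
  #11 pop 4: in=111111 → 011001 (was 001001); enqueue [2,5]
  #12 pop 2: in=011111 → 110111 (no change)
  #13 pop 5: in=011111 → 011111 (was 001111); enqueue [3,4,6]
  #14 pop 3: in=111111 → 001111 (no change)
  #15 pop 4: in=111111 → 011001 (no change)
  #16 pop 6: in=111111 → 111111 (no change)

Fixpoint:
  val[0] = 011011
  val[1] = 111110
  val[2] = 110111
  val[3] = 001111
  val[4] = 011001
  val[5] = 011111
  val[6] = 111111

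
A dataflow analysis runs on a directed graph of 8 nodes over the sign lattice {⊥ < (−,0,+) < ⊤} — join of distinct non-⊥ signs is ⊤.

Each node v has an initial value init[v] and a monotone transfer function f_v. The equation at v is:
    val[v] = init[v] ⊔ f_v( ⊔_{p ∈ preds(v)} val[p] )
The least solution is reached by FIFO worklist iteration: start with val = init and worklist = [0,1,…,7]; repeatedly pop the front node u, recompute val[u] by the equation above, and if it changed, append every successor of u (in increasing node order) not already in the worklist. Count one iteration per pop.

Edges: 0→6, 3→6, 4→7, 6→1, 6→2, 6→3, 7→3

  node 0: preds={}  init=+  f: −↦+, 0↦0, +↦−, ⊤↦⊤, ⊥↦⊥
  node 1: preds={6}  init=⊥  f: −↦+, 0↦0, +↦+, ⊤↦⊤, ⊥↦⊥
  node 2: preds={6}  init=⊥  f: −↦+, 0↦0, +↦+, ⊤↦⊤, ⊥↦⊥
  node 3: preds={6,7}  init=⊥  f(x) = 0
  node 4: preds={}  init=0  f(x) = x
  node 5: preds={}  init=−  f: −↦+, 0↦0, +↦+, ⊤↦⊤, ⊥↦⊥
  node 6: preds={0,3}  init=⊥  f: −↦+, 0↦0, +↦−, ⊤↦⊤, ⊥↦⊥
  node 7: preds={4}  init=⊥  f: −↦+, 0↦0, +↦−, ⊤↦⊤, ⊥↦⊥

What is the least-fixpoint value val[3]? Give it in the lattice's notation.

0

Worklist (11 pops):
  #1 pop 0: in=⊥ → + (no change)
  #2 pop 1: in=⊥ → ⊥ (no change)
  #3 pop 2: in=⊥ → ⊥ (no change)
  #4 pop 3: in=⊥ → 0 (was ⊥); enqueue []
  #5 pop 4: in=⊥ → 0 (no change)
  #6 pop 5: in=⊥ → − (no change)
  #7 pop 6: in=⊤ → ⊤ (was ⊥); enqueue [1,2,3]
  #8 pop 7: in=0 → 0 (was ⊥); enqueue []
  #9 pop 1: in=⊤ → ⊤ (was ⊥); enqueue []
  #10 pop 2: in=⊤ → ⊤ (was ⊥); enqueue []
  #11 pop 3: in=⊤ → 0 (no change)

Fixpoint:
  val[0] = +
  val[1] = ⊤
  val[2] = ⊤
  val[3] = 0
  val[4] = 0
  val[5] = −
  val[6] = ⊤
  val[7] = 0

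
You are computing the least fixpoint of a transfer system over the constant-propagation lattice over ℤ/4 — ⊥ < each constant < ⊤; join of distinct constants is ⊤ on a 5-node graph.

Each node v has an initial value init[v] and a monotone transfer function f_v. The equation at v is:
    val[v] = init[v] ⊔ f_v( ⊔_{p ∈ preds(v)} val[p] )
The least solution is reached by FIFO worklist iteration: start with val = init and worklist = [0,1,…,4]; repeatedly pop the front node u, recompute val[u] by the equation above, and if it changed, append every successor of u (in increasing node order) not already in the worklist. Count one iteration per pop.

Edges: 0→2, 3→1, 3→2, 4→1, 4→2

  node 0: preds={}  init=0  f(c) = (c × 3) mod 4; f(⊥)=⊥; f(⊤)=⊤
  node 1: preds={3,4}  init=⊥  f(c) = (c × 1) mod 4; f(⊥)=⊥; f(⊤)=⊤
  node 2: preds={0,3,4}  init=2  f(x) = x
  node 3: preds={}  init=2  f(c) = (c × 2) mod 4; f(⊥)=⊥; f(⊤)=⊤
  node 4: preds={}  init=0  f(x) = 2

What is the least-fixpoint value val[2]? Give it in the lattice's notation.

⊤

Worklist (7 pops):
  #1 pop 0: in=⊥ → 0 (no change)
  #2 pop 1: in=⊤ → ⊤ (was ⊥); enqueue []
  #3 pop 2: in=⊤ → ⊤ (was 2); enqueue []
  #4 pop 3: in=⊥ → 2 (no change)
  #5 pop 4: in=⊥ → ⊤ (was 0); enqueue [1,2]
  #6 pop 1: in=⊤ → ⊤ (no change)
  #7 pop 2: in=⊤ → ⊤ (no change)

Fixpoint:
  val[0] = 0
  val[1] = ⊤
  val[2] = ⊤
  val[3] = 2
  val[4] = ⊤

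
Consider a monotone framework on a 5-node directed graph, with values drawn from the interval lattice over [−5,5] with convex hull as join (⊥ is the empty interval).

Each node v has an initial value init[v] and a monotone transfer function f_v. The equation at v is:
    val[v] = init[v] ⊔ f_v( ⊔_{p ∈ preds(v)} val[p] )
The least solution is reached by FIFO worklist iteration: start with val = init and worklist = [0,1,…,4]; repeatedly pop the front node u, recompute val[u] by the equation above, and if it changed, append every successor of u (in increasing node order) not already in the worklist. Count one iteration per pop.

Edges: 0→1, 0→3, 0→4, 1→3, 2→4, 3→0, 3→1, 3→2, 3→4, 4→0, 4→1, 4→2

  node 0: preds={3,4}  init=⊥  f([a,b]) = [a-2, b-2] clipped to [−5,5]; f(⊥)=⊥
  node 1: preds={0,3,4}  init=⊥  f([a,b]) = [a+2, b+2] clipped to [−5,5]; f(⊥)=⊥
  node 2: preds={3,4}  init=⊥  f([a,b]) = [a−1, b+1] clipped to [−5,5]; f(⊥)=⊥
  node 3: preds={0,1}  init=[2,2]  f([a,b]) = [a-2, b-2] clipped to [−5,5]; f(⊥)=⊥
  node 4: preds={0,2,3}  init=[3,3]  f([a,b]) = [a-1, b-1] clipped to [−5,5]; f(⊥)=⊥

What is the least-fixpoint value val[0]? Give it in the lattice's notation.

Worklist (14 pops):
  #1 pop 0: in=[2,3] → [0,1] (was ⊥); enqueue []
  #2 pop 1: in=[0,3] → [2,5] (was ⊥); enqueue []
  #3 pop 2: in=[2,3] → [1,4] (was ⊥); enqueue []
  #4 pop 3: in=[0,5] → [-2,3] (was [2,2]); enqueue [0,1,2]
  #5 pop 4: in=[-2,4] → [-3,3] (was [3,3]); enqueue []
  #6 pop 0: in=[-3,3] → [-5,1] (was [0,1]); enqueue [3,4]
  #7 pop 1: in=[-5,3] → [-3,5] (was [2,5]); enqueue []
  #8 pop 2: in=[-3,3] → [-4,4] (was [1,4]); enqueue []
  #9 pop 3: in=[-5,5] → [-5,3] (was [-2,3]); enqueue [0,1,2]
  #10 pop 4: in=[-5,4] → [-5,3] (was [-3,3]); enqueue []
  #11 pop 0: in=[-5,3] → [-5,1] (no change)
  #12 pop 1: in=[-5,3] → [-3,5] (no change)
  #13 pop 2: in=[-5,3] → [-5,4] (was [-4,4]); enqueue [4]
  #14 pop 4: in=[-5,4] → [-5,3] (no change)

Fixpoint:
  val[0] = [-5,1]
  val[1] = [-3,5]
  val[2] = [-5,4]
  val[3] = [-5,3]
  val[4] = [-5,3]

[-5,1]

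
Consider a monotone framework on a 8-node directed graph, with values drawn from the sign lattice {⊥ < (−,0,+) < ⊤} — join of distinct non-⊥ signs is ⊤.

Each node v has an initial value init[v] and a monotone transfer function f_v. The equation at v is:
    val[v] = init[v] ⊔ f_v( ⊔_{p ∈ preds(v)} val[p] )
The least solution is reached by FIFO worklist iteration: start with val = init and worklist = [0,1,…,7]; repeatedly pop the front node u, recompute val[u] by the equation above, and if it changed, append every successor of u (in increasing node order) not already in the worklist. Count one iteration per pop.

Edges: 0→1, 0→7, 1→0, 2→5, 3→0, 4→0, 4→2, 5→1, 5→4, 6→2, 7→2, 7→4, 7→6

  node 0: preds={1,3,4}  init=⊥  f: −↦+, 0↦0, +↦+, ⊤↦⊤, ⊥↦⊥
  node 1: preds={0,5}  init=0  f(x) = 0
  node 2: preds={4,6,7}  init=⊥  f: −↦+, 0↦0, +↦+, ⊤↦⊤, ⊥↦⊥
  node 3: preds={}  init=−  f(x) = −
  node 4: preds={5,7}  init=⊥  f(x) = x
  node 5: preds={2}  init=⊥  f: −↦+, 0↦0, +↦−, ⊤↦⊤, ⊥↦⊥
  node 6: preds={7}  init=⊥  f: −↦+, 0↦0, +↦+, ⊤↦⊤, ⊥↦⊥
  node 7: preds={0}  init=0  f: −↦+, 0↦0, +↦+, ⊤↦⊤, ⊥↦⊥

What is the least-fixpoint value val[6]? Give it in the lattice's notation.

⊤

Worklist (18 pops):
  #1 pop 0: in=⊤ → ⊤ (was ⊥); enqueue []
  #2 pop 1: in=⊤ → 0 (no change)
  #3 pop 2: in=0 → 0 (was ⊥); enqueue []
  #4 pop 3: in=⊥ → − (no change)
  #5 pop 4: in=0 → 0 (was ⊥); enqueue [0,2]
  #6 pop 5: in=0 → 0 (was ⊥); enqueue [1,4]
  #7 pop 6: in=0 → 0 (was ⊥); enqueue []
  #8 pop 7: in=⊤ → ⊤ (was 0); enqueue [6]
  #9 pop 0: in=⊤ → ⊤ (no change)
  #10 pop 2: in=⊤ → ⊤ (was 0); enqueue [5]
  #11 pop 1: in=⊤ → 0 (no change)
  #12 pop 4: in=⊤ → ⊤ (was 0); enqueue [0,2]
  #13 pop 6: in=⊤ → ⊤ (was 0); enqueue []
  #14 pop 5: in=⊤ → ⊤ (was 0); enqueue [1,4]
  #15 pop 0: in=⊤ → ⊤ (no change)
  #16 pop 2: in=⊤ → ⊤ (no change)
  #17 pop 1: in=⊤ → 0 (no change)
  #18 pop 4: in=⊤ → ⊤ (no change)

Fixpoint:
  val[0] = ⊤
  val[1] = 0
  val[2] = ⊤
  val[3] = −
  val[4] = ⊤
  val[5] = ⊤
  val[6] = ⊤
  val[7] = ⊤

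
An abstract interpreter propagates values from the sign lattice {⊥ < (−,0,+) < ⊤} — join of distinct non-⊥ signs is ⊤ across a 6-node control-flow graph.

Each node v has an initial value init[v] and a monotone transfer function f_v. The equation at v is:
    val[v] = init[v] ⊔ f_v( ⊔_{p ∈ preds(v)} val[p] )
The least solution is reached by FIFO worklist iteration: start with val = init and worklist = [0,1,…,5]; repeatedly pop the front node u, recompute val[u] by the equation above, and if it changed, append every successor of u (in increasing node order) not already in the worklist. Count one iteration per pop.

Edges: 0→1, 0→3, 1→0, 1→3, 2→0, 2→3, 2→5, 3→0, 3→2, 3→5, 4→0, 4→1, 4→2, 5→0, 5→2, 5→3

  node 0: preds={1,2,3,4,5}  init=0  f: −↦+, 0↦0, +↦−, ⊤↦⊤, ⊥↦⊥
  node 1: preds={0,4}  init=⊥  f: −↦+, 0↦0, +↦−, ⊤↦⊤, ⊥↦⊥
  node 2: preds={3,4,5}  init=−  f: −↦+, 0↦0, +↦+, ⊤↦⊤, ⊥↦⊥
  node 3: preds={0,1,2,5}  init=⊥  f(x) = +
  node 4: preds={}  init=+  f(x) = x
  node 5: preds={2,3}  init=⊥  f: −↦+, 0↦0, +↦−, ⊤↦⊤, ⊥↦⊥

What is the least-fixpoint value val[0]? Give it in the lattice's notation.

Iteration log — 9 steps:
  step 1. node 0  ⊔preds=⊤  new=⊤  old=0  +wl: 
  step 2. node 1  ⊔preds=⊤  new=⊤  old=⊥  +wl: 0
  step 3. node 2  ⊔preds=+  new=⊤  old=−  +wl: 
  step 4. node 3  ⊔preds=⊤  new=+  old=⊥  +wl: 2
  step 5. node 4  ⊔preds=⊥  new=+  stable
  step 6. node 5  ⊔preds=⊤  new=⊤  old=⊥  +wl: 3
  step 7. node 0  ⊔preds=⊤  new=⊤  stable
  step 8. node 2  ⊔preds=⊤  new=⊤  stable
  step 9. node 3  ⊔preds=⊤  new=+  stable

Least fixpoint reached:
  node 0: ⊤
  node 1: ⊤
  node 2: ⊤
  node 3: +
  node 4: +
  node 5: ⊤

⊤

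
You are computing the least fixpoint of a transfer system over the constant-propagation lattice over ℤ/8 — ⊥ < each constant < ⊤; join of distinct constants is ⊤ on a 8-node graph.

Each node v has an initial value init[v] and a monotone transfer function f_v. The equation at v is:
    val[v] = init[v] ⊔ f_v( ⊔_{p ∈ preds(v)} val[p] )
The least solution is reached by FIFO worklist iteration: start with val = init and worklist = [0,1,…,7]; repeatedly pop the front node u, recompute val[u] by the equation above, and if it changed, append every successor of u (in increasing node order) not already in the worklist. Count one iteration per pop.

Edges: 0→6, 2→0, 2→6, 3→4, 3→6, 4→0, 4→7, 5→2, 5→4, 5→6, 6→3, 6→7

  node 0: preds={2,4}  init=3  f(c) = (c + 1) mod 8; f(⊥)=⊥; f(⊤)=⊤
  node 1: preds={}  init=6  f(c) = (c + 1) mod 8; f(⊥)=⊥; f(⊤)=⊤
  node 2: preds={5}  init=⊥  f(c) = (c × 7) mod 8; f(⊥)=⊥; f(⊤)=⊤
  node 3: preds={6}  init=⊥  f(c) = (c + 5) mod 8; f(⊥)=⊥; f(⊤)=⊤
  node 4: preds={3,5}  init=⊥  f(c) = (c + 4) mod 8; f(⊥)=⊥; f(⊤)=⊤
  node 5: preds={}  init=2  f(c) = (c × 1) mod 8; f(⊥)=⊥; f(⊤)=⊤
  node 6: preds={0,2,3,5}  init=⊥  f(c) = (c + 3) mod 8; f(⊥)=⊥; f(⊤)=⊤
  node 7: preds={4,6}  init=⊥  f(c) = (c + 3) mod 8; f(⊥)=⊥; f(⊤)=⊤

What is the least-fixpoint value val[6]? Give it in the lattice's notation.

⊤

Trace (14 dequeues):
  [1] u=0 | in ⊥ | out 3 | ==
  [2] u=1 | in ⊥ | out 6 | ==
  [3] u=2 | in 2 | out 6 | prev ⊥ | push {0}
  [4] u=3 | in ⊥ | out ⊥ | ==
  [5] u=4 | in 2 | out 6 | prev ⊥ | push {}
  [6] u=5 | in ⊥ | out 2 | ==
  [7] u=6 | in ⊤ | out ⊤ | prev ⊥ | push {3}
  [8] u=7 | in ⊤ | out ⊤ | prev ⊥ | push {}
  [9] u=0 | in 6 | out ⊤ | prev 3 | push {6}
  [10] u=3 | in ⊤ | out ⊤ | prev ⊥ | push {4}
  [11] u=6 | in ⊤ | out ⊤ | ==
  [12] u=4 | in ⊤ | out ⊤ | prev 6 | push {0,7}
  [13] u=0 | in ⊤ | out ⊤ | ==
  [14] u=7 | in ⊤ | out ⊤ | ==

Converged values:
  [0] ⊤
  [1] 6
  [2] 6
  [3] ⊤
  [4] ⊤
  [5] 2
  [6] ⊤
  [7] ⊤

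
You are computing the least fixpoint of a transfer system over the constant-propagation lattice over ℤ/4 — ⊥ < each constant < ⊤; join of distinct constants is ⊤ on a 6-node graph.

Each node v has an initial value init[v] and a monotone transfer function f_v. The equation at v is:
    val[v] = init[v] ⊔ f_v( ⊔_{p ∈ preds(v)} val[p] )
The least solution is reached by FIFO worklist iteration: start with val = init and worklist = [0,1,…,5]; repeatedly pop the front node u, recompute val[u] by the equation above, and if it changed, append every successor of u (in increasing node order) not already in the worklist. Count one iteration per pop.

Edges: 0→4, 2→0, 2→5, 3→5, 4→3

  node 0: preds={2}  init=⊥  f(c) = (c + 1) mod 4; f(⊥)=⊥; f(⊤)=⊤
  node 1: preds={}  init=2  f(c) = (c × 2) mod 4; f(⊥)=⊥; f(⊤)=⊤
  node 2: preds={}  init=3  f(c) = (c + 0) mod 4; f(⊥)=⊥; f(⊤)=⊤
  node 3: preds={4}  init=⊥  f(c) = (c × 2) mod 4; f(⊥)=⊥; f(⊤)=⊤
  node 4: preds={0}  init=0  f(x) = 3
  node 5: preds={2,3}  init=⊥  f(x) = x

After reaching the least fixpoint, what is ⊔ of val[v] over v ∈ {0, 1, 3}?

⊤

Iteration log — 8 steps:
  step 1. node 0  ⊔preds=3  new=0  old=⊥  +wl: 
  step 2. node 1  ⊔preds=⊥  new=2  stable
  step 3. node 2  ⊔preds=⊥  new=3  stable
  step 4. node 3  ⊔preds=0  new=0  old=⊥  +wl: 
  step 5. node 4  ⊔preds=0  new=⊤  old=0  +wl: 3
  step 6. node 5  ⊔preds=⊤  new=⊤  old=⊥  +wl: 
  step 7. node 3  ⊔preds=⊤  new=⊤  old=0  +wl: 5
  step 8. node 5  ⊔preds=⊤  new=⊤  stable

Least fixpoint reached:
  node 0: 0
  node 1: 2
  node 2: 3
  node 3: ⊤
  node 4: ⊤
  node 5: ⊤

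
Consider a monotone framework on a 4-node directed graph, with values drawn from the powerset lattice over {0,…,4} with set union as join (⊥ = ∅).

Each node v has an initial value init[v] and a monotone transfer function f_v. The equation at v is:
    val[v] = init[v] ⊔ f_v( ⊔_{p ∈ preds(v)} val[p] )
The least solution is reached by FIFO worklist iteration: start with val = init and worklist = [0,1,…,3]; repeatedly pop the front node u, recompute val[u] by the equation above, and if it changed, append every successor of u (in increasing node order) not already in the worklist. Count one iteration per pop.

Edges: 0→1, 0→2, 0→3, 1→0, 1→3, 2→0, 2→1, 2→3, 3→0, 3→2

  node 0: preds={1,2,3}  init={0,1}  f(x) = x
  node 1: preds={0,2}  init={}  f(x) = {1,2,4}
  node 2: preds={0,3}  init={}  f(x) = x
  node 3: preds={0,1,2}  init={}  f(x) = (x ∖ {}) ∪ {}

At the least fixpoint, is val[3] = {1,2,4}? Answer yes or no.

Trace (10 dequeues):
  [1] u=0 | in {} | out {0,1} | ==
  [2] u=1 | in {0,1} | out {1,2,4} | prev {} | push {0}
  [3] u=2 | in {0,1} | out {0,1} | prev {} | push {1}
  [4] u=3 | in {0,1,2,4} | out {0,1,2,4} | prev {} | push {2}
  [5] u=0 | in {0,1,2,4} | out {0,1,2,4} | prev {0,1} | push {3}
  [6] u=1 | in {0,1,2,4} | out {1,2,4} | ==
  [7] u=2 | in {0,1,2,4} | out {0,1,2,4} | prev {0,1} | push {0,1}
  [8] u=3 | in {0,1,2,4} | out {0,1,2,4} | ==
  [9] u=0 | in {0,1,2,4} | out {0,1,2,4} | ==
  [10] u=1 | in {0,1,2,4} | out {1,2,4} | ==

Converged values:
  [0] {0,1,2,4}
  [1] {1,2,4}
  [2] {0,1,2,4}
  [3] {0,1,2,4}

no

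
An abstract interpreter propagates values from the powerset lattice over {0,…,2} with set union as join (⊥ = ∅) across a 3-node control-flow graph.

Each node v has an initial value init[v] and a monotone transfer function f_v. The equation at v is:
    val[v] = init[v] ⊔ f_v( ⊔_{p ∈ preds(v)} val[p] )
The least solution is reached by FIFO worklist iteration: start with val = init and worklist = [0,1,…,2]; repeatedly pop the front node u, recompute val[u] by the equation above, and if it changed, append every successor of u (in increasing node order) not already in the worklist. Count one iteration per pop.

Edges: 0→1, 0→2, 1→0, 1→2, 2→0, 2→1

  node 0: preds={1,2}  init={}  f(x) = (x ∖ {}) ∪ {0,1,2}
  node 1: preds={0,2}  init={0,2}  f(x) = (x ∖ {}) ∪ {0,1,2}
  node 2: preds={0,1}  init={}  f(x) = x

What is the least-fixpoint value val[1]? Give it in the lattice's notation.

{0,1,2}

Iteration log — 5 steps:
  step 1. node 0  ⊔preds={0,2}  new={0,1,2}  old={}  +wl: 
  step 2. node 1  ⊔preds={0,1,2}  new={0,1,2}  old={0,2}  +wl: 0
  step 3. node 2  ⊔preds={0,1,2}  new={0,1,2}  old={}  +wl: 1
  step 4. node 0  ⊔preds={0,1,2}  new={0,1,2}  stable
  step 5. node 1  ⊔preds={0,1,2}  new={0,1,2}  stable

Least fixpoint reached:
  node 0: {0,1,2}
  node 1: {0,1,2}
  node 2: {0,1,2}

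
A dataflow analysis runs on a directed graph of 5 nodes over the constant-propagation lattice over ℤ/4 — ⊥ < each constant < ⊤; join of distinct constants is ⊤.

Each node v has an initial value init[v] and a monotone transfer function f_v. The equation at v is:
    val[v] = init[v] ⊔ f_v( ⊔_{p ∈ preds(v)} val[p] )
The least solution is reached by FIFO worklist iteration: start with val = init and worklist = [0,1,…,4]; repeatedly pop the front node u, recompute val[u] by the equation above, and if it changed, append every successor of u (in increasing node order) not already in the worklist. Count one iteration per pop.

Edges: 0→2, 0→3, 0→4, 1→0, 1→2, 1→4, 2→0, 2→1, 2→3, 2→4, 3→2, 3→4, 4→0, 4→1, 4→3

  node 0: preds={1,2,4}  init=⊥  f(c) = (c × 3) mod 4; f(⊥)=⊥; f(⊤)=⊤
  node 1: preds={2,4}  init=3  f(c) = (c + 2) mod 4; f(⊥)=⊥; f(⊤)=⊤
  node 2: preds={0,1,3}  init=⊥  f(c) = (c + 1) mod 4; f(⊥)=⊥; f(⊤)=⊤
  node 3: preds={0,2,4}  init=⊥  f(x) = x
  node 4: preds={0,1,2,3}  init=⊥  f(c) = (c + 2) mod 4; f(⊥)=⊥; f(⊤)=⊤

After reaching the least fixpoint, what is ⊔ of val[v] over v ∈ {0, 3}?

⊤

Worklist (11 pops):
  #1 pop 0: in=3 → 1 (was ⊥); enqueue []
  #2 pop 1: in=⊥ → 3 (no change)
  #3 pop 2: in=⊤ → ⊤ (was ⊥); enqueue [0,1]
  #4 pop 3: in=⊤ → ⊤ (was ⊥); enqueue [2]
  #5 pop 4: in=⊤ → ⊤ (was ⊥); enqueue [3]
  #6 pop 0: in=⊤ → ⊤ (was 1); enqueue [4]
  #7 pop 1: in=⊤ → ⊤ (was 3); enqueue [0]
  #8 pop 2: in=⊤ → ⊤ (no change)
  #9 pop 3: in=⊤ → ⊤ (no change)
  #10 pop 4: in=⊤ → ⊤ (no change)
  #11 pop 0: in=⊤ → ⊤ (no change)

Fixpoint:
  val[0] = ⊤
  val[1] = ⊤
  val[2] = ⊤
  val[3] = ⊤
  val[4] = ⊤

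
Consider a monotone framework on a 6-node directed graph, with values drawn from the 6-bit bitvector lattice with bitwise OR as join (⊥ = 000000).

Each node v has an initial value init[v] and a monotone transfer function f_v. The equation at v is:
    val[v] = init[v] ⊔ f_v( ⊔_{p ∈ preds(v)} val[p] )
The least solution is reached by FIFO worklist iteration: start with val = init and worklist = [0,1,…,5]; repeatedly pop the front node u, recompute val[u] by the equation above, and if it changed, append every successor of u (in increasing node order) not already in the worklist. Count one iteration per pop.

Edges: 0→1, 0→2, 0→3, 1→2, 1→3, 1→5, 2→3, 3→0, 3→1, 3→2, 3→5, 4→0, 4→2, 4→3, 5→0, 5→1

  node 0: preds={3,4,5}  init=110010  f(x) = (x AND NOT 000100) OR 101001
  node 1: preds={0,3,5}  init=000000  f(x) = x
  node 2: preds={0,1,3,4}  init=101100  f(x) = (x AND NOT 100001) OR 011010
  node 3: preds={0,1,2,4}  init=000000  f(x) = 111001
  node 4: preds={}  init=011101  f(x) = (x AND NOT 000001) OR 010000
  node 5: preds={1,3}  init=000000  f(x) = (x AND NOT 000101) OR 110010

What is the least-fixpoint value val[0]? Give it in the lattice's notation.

Iteration log — 9 steps:
  step 1. node 0  ⊔preds=011101  new=111011  old=110010  +wl: 
  step 2. node 1  ⊔preds=111011  new=111011  old=000000  +wl: 
  step 3. node 2  ⊔preds=111111  new=111110  old=101100  +wl: 
  step 4. node 3  ⊔preds=111111  new=111001  old=000000  +wl: 0,1,2
  step 5. node 4  ⊔preds=000000  new=011101  stable
  step 6. node 5  ⊔preds=111011  new=111010  old=000000  +wl: 
  step 7. node 0  ⊔preds=111111  new=111011  stable
  step 8. node 1  ⊔preds=111011  new=111011  stable
  step 9. node 2  ⊔preds=111111  new=111110  stable

Least fixpoint reached:
  node 0: 111011
  node 1: 111011
  node 2: 111110
  node 3: 111001
  node 4: 011101
  node 5: 111010

111011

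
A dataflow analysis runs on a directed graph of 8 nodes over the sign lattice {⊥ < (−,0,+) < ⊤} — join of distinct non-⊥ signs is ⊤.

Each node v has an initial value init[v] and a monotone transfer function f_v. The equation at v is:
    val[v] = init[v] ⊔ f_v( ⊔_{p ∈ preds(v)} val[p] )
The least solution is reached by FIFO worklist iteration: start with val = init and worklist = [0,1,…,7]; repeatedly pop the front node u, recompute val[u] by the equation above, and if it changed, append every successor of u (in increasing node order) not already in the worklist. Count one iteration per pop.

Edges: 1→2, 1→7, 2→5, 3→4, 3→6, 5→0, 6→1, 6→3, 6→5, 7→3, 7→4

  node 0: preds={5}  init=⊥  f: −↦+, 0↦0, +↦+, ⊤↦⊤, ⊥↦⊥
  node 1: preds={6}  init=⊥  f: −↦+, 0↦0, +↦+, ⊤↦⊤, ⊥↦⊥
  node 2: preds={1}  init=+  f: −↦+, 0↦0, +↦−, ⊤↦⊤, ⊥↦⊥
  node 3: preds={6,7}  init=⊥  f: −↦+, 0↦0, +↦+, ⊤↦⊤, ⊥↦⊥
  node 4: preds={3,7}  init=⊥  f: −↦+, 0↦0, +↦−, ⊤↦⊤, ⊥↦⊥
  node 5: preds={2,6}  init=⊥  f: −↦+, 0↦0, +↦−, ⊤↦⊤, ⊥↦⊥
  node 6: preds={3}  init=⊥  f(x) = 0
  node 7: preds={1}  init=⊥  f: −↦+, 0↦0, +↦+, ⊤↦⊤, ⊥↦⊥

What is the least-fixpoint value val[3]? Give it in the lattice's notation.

0

Iteration log — 19 steps:
  step 1. node 0  ⊔preds=⊥  new=⊥  stable
  step 2. node 1  ⊔preds=⊥  new=⊥  stable
  step 3. node 2  ⊔preds=⊥  new=+  stable
  step 4. node 3  ⊔preds=⊥  new=⊥  stable
  step 5. node 4  ⊔preds=⊥  new=⊥  stable
  step 6. node 5  ⊔preds=+  new=−  old=⊥  +wl: 0
  step 7. node 6  ⊔preds=⊥  new=0  old=⊥  +wl: 1,3,5
  step 8. node 7  ⊔preds=⊥  new=⊥  stable
  step 9. node 0  ⊔preds=−  new=+  old=⊥  +wl: 
  step 10. node 1  ⊔preds=0  new=0  old=⊥  +wl: 2,7
  step 11. node 3  ⊔preds=0  new=0  old=⊥  +wl: 4,6
  step 12. node 5  ⊔preds=⊤  new=⊤  old=−  +wl: 0
  step 13. node 2  ⊔preds=0  new=⊤  old=+  +wl: 5
  step 14. node 7  ⊔preds=0  new=0  old=⊥  +wl: 3
  step 15. node 4  ⊔preds=0  new=0  old=⊥  +wl: 
  step 16. node 6  ⊔preds=0  new=0  stable
  step 17. node 0  ⊔preds=⊤  new=⊤  old=+  +wl: 
  step 18. node 5  ⊔preds=⊤  new=⊤  stable
  step 19. node 3  ⊔preds=0  new=0  stable

Least fixpoint reached:
  node 0: ⊤
  node 1: 0
  node 2: ⊤
  node 3: 0
  node 4: 0
  node 5: ⊤
  node 6: 0
  node 7: 0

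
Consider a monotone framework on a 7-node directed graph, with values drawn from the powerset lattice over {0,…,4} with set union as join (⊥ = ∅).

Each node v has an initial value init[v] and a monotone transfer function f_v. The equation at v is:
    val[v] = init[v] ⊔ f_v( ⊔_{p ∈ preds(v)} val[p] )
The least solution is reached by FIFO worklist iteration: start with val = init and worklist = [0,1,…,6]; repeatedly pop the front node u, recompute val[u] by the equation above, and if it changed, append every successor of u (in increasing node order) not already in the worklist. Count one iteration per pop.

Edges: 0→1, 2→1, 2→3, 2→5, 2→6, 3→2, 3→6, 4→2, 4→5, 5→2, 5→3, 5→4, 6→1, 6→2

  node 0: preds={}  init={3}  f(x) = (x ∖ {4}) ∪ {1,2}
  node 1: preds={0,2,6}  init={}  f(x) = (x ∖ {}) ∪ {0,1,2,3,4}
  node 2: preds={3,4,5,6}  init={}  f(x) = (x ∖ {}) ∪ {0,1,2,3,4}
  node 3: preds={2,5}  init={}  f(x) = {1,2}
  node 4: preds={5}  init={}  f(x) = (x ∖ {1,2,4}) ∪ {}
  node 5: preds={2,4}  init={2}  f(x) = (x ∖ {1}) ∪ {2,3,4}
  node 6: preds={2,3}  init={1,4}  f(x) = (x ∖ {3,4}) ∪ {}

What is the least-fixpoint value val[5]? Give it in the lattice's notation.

{0,2,3,4}

Worklist (13 pops):
  #1 pop 0: in={} → {1,2,3} (was {3}); enqueue []
  #2 pop 1: in={1,2,3,4} → {0,1,2,3,4} (was {}); enqueue []
  #3 pop 2: in={1,2,4} → {0,1,2,3,4} (was {}); enqueue [1]
  #4 pop 3: in={0,1,2,3,4} → {1,2} (was {}); enqueue [2]
  #5 pop 4: in={2} → {} (no change)
  #6 pop 5: in={0,1,2,3,4} → {0,2,3,4} (was {2}); enqueue [3,4]
  #7 pop 6: in={0,1,2,3,4} → {0,1,2,4} (was {1,4}); enqueue []
  #8 pop 1: in={0,1,2,3,4} → {0,1,2,3,4} (no change)
  #9 pop 2: in={0,1,2,3,4} → {0,1,2,3,4} (no change)
  #10 pop 3: in={0,1,2,3,4} → {1,2} (no change)
  #11 pop 4: in={0,2,3,4} → {0,3} (was {}); enqueue [2,5]
  #12 pop 2: in={0,1,2,3,4} → {0,1,2,3,4} (no change)
  #13 pop 5: in={0,1,2,3,4} → {0,2,3,4} (no change)

Fixpoint:
  val[0] = {1,2,3}
  val[1] = {0,1,2,3,4}
  val[2] = {0,1,2,3,4}
  val[3] = {1,2}
  val[4] = {0,3}
  val[5] = {0,2,3,4}
  val[6] = {0,1,2,4}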